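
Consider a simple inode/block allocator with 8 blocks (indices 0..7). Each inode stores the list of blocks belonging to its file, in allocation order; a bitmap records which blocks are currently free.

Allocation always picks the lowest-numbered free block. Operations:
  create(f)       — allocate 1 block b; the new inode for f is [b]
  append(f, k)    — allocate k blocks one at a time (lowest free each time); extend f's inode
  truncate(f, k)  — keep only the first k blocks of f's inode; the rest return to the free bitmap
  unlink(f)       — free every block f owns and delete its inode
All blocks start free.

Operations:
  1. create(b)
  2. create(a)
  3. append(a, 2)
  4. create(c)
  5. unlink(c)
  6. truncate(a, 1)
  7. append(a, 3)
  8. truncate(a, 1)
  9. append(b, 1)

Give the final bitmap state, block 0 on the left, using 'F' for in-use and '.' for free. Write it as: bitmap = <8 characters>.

  1. create(b)  ⇒  F.......  {b→[0]}
  2. create(a)  ⇒  FF......  {a→[1]; b→[0]}
  3. append(a, 2)  ⇒  FFFF....  {a→[1, 2, 3]; b→[0]}
  4. create(c)  ⇒  FFFFF...  {a→[1, 2, 3]; b→[0]; c→[4]}
  5. unlink(c)  ⇒  FFFF....  {a→[1, 2, 3]; b→[0]}
  6. truncate(a, 1)  ⇒  FF......  {a→[1]; b→[0]}
  7. append(a, 3)  ⇒  FFFFF...  {a→[1, 2, 3, 4]; b→[0]}
  8. truncate(a, 1)  ⇒  FF......  {a→[1]; b→[0]}
  9. append(b, 1)  ⇒  FFF.....  {a→[1]; b→[0, 2]}

bitmap = FFF.....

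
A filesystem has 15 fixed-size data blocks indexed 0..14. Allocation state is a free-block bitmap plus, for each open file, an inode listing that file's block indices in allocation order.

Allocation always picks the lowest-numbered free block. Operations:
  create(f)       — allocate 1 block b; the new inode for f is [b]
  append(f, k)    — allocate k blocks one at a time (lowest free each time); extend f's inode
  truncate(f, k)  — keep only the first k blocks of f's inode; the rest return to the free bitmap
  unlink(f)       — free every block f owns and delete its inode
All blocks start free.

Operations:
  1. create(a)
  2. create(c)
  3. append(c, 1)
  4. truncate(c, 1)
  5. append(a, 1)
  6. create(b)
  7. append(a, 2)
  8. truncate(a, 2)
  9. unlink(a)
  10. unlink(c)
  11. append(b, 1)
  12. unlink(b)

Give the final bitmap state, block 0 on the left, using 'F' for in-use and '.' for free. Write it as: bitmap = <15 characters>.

bitmap = ...............

create(a): bitmap=F.............. | a=[0]
create(c): bitmap=FF............. | a=[0] c=[1]
append(c, 1): bitmap=FFF............ | a=[0] c=[1, 2]
truncate(c, 1): bitmap=FF............. | a=[0] c=[1]
append(a, 1): bitmap=FFF............ | a=[0, 2] c=[1]
create(b): bitmap=FFFF........... | a=[0, 2] b=[3] c=[1]
append(a, 2): bitmap=FFFFFF......... | a=[0, 2, 4, 5] b=[3] c=[1]
truncate(a, 2): bitmap=FFFF........... | a=[0, 2] b=[3] c=[1]
unlink(a): bitmap=.F.F........... | b=[3] c=[1]
unlink(c): bitmap=...F........... | b=[3]
append(b, 1): bitmap=F..F........... | b=[3, 0]
unlink(b): bitmap=............... | 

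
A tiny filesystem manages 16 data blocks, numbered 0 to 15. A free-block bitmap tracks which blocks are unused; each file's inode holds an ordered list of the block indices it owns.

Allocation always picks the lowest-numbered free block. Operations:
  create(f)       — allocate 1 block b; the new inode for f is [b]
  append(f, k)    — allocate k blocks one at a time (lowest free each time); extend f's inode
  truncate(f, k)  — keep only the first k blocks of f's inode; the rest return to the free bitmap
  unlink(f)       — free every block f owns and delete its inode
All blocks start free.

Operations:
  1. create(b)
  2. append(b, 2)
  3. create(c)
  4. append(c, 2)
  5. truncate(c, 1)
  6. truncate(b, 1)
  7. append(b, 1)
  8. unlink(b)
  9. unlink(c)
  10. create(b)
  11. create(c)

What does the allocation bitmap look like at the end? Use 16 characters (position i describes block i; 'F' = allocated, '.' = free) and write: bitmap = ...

bitmap = FF..............

[1] create(b) — b=0 (map F...............)
[2] append(b, 2) — b=0,1,2 (map FFF.............)
[3] create(c) — b=0,1,2 c=3 (map FFFF............)
[4] append(c, 2) — b=0,1,2 c=3,4,5 (map FFFFFF..........)
[5] truncate(c, 1) — b=0,1,2 c=3 (map FFFF............)
[6] truncate(b, 1) — b=0 c=3 (map F..F............)
[7] append(b, 1) — b=0,1 c=3 (map FF.F............)
[8] unlink(b) — c=3 (map ...F............)
[9] unlink(c) —  (map ................)
[10] create(b) — b=0 (map F...............)
[11] create(c) — b=0 c=1 (map FF..............)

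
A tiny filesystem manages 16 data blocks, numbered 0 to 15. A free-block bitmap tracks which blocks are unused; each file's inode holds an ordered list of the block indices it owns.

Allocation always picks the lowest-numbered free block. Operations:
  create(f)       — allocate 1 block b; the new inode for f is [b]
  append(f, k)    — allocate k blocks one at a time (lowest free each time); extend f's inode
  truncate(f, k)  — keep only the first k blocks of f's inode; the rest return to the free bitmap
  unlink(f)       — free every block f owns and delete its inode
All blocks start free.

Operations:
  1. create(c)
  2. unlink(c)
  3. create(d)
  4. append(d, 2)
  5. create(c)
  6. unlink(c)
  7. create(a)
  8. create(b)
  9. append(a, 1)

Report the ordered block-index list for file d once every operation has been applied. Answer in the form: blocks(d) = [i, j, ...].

blocks(d) = [0, 1, 2]

create(c): bitmap=F............... | c=[0]
unlink(c): bitmap=................ | 
create(d): bitmap=F............... | d=[0]
append(d, 2): bitmap=FFF............. | d=[0, 1, 2]
create(c): bitmap=FFFF............ | c=[3] d=[0, 1, 2]
unlink(c): bitmap=FFF............. | d=[0, 1, 2]
create(a): bitmap=FFFF............ | a=[3] d=[0, 1, 2]
create(b): bitmap=FFFFF........... | a=[3] b=[4] d=[0, 1, 2]
append(a, 1): bitmap=FFFFFF.......... | a=[3, 5] b=[4] d=[0, 1, 2]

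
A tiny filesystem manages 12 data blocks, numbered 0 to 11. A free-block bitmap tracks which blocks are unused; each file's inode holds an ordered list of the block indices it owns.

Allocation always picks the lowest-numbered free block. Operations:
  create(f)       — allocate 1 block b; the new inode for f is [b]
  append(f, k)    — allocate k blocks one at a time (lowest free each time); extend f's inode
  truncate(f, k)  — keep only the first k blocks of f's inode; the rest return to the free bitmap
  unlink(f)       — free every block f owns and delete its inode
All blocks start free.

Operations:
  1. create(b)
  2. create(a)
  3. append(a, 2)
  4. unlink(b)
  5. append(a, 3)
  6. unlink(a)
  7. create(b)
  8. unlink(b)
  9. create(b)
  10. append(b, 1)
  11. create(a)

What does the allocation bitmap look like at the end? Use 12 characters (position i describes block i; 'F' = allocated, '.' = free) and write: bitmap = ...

create(b): bitmap=F........... | b=[0]
create(a): bitmap=FF.......... | a=[1] b=[0]
append(a, 2): bitmap=FFFF........ | a=[1, 2, 3] b=[0]
unlink(b): bitmap=.FFF........ | a=[1, 2, 3]
append(a, 3): bitmap=FFFFFF...... | a=[1, 2, 3, 0, 4, 5]
unlink(a): bitmap=............ | 
create(b): bitmap=F........... | b=[0]
unlink(b): bitmap=............ | 
create(b): bitmap=F........... | b=[0]
append(b, 1): bitmap=FF.......... | b=[0, 1]
create(a): bitmap=FFF......... | a=[2] b=[0, 1]

bitmap = FFF.........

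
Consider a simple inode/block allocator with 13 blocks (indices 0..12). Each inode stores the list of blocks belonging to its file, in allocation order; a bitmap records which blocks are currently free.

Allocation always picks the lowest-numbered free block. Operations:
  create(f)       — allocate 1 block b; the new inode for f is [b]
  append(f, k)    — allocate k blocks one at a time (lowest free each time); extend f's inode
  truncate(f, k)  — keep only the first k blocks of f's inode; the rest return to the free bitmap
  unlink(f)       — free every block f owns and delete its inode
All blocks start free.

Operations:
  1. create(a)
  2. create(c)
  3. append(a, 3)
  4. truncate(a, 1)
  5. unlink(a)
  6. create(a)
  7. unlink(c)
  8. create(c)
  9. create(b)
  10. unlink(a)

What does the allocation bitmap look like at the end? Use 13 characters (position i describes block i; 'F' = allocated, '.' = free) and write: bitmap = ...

create(a): bitmap=F............ | a=[0]
create(c): bitmap=FF........... | a=[0] c=[1]
append(a, 3): bitmap=FFFFF........ | a=[0, 2, 3, 4] c=[1]
truncate(a, 1): bitmap=FF........... | a=[0] c=[1]
unlink(a): bitmap=.F........... | c=[1]
create(a): bitmap=FF........... | a=[0] c=[1]
unlink(c): bitmap=F............ | a=[0]
create(c): bitmap=FF........... | a=[0] c=[1]
create(b): bitmap=FFF.......... | a=[0] b=[2] c=[1]
unlink(a): bitmap=.FF.......... | b=[2] c=[1]

bitmap = .FF..........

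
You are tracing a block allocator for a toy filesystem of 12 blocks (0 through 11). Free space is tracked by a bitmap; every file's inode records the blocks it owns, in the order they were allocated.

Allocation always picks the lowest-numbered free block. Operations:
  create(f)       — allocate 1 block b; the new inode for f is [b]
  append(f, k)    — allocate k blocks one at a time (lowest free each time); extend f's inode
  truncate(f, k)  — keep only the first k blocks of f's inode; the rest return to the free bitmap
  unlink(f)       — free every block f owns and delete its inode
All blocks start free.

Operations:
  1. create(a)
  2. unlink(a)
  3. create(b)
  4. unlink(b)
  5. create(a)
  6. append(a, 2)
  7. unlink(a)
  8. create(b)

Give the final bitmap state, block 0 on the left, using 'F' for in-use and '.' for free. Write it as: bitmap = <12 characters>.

[1] create(a) — a=0 (map F...........)
[2] unlink(a) —  (map ............)
[3] create(b) — b=0 (map F...........)
[4] unlink(b) —  (map ............)
[5] create(a) — a=0 (map F...........)
[6] append(a, 2) — a=0,1,2 (map FFF.........)
[7] unlink(a) —  (map ............)
[8] create(b) — b=0 (map F...........)

bitmap = F...........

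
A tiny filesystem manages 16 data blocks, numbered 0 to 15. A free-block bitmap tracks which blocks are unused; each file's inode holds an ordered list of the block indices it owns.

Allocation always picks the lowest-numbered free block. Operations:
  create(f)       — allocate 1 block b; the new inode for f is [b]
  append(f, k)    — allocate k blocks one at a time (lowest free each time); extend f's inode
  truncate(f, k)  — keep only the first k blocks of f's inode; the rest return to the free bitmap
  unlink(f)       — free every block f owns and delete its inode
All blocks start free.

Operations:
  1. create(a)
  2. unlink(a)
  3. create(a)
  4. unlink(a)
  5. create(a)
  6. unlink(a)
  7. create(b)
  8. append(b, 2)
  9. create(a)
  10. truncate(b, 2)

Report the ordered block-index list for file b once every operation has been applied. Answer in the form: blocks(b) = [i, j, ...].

blocks(b) = [0, 1]

[1] create(a) — a=0 (map F...............)
[2] unlink(a) —  (map ................)
[3] create(a) — a=0 (map F...............)
[4] unlink(a) —  (map ................)
[5] create(a) — a=0 (map F...............)
[6] unlink(a) —  (map ................)
[7] create(b) — b=0 (map F...............)
[8] append(b, 2) — b=0,1,2 (map FFF.............)
[9] create(a) — a=3 b=0,1,2 (map FFFF............)
[10] truncate(b, 2) — a=3 b=0,1 (map FF.F............)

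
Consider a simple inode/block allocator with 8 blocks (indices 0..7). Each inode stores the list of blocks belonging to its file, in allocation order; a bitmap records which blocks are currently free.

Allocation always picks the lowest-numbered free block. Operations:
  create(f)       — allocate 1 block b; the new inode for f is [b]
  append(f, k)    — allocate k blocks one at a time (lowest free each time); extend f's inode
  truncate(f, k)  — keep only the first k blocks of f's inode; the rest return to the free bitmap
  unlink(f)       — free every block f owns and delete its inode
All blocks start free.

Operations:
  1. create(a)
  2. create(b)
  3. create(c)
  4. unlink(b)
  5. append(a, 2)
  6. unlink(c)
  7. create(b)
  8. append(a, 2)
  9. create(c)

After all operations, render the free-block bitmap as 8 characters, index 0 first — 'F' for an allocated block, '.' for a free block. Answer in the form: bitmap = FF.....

bitmap = FFFFFFF.

after create(a) → a:[0]  free=[F.......]
after create(b) → a:[0], b:[1]  free=[FF......]
after create(c) → a:[0], b:[1], c:[2]  free=[FFF.....]
after unlink(b) → a:[0], c:[2]  free=[F.F.....]
after append(a, 2) → a:[0, 1, 3], c:[2]  free=[FFFF....]
after unlink(c) → a:[0, 1, 3]  free=[FF.F....]
after create(b) → a:[0, 1, 3], b:[2]  free=[FFFF....]
after append(a, 2) → a:[0, 1, 3, 4, 5], b:[2]  free=[FFFFFF..]
after create(c) → a:[0, 1, 3, 4, 5], b:[2], c:[6]  free=[FFFFFFF.]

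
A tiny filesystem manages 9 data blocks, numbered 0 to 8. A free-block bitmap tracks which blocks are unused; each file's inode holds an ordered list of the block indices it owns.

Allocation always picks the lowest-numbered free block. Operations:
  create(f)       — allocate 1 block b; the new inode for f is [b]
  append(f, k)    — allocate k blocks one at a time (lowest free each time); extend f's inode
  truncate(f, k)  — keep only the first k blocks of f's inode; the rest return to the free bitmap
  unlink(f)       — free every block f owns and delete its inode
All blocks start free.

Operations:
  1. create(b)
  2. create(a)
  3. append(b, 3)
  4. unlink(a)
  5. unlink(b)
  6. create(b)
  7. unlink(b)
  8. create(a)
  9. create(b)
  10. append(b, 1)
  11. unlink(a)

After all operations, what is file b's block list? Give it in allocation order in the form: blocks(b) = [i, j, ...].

after create(b) → b:[0]  free=[F........]
after create(a) → a:[1], b:[0]  free=[FF.......]
after append(b, 3) → a:[1], b:[0, 2, 3, 4]  free=[FFFFF....]
after unlink(a) → b:[0, 2, 3, 4]  free=[F.FFF....]
after unlink(b) →   free=[.........]
after create(b) → b:[0]  free=[F........]
after unlink(b) →   free=[.........]
after create(a) → a:[0]  free=[F........]
after create(b) → a:[0], b:[1]  free=[FF.......]
after append(b, 1) → a:[0], b:[1, 2]  free=[FFF......]
after unlink(a) → b:[1, 2]  free=[.FF......]

blocks(b) = [1, 2]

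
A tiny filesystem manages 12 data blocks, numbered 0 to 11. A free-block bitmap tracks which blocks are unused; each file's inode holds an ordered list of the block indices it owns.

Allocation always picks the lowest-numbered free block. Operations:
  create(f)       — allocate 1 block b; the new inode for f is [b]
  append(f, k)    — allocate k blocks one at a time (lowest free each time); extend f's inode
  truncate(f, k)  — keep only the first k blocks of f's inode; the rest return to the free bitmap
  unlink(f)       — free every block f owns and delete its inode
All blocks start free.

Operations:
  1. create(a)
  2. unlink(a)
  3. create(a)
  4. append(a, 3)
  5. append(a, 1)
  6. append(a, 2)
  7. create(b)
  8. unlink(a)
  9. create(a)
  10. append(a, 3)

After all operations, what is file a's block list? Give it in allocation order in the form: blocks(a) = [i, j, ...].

blocks(a) = [0, 1, 2, 3]

[1] create(a) — a=0 (map F...........)
[2] unlink(a) —  (map ............)
[3] create(a) — a=0 (map F...........)
[4] append(a, 3) — a=0,1,2,3 (map FFFF........)
[5] append(a, 1) — a=0,1,2,3,4 (map FFFFF.......)
[6] append(a, 2) — a=0,1,2,3,4,5,6 (map FFFFFFF.....)
[7] create(b) — a=0,1,2,3,4,5,6 b=7 (map FFFFFFFF....)
[8] unlink(a) — b=7 (map .......F....)
[9] create(a) — a=0 b=7 (map F......F....)
[10] append(a, 3) — a=0,1,2,3 b=7 (map FFFF...F....)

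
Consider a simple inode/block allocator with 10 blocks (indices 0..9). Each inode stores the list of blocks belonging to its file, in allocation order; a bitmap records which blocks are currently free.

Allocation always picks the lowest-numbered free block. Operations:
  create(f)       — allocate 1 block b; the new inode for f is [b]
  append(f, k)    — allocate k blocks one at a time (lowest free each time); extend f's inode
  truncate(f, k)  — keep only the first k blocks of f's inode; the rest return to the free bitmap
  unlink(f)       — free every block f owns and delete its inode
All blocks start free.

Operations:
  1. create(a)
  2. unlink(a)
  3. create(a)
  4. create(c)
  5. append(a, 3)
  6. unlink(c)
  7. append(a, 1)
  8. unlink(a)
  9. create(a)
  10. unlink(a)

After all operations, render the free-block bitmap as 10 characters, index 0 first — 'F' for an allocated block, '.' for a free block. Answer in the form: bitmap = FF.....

  1. create(a)  ⇒  F.........  {a→[0]}
  2. unlink(a)  ⇒  ..........  {}
  3. create(a)  ⇒  F.........  {a→[0]}
  4. create(c)  ⇒  FF........  {a→[0]; c→[1]}
  5. append(a, 3)  ⇒  FFFFF.....  {a→[0, 2, 3, 4]; c→[1]}
  6. unlink(c)  ⇒  F.FFF.....  {a→[0, 2, 3, 4]}
  7. append(a, 1)  ⇒  FFFFF.....  {a→[0, 2, 3, 4, 1]}
  8. unlink(a)  ⇒  ..........  {}
  9. create(a)  ⇒  F.........  {a→[0]}
  10. unlink(a)  ⇒  ..........  {}

bitmap = ..........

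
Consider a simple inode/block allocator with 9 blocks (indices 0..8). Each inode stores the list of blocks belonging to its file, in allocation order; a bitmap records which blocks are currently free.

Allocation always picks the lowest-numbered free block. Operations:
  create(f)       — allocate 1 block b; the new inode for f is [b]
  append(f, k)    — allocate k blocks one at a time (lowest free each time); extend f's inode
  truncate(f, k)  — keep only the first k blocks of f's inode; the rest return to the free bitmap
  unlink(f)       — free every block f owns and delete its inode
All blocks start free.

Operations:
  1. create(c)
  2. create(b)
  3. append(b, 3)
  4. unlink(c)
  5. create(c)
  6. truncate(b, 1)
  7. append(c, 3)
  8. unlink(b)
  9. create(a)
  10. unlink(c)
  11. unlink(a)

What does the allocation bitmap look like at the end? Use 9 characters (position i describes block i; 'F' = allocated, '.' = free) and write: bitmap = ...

bitmap = .........

  1. create(c)  ⇒  F........  {c→[0]}
  2. create(b)  ⇒  FF.......  {b→[1]; c→[0]}
  3. append(b, 3)  ⇒  FFFFF....  {b→[1, 2, 3, 4]; c→[0]}
  4. unlink(c)  ⇒  .FFFF....  {b→[1, 2, 3, 4]}
  5. create(c)  ⇒  FFFFF....  {b→[1, 2, 3, 4]; c→[0]}
  6. truncate(b, 1)  ⇒  FF.......  {b→[1]; c→[0]}
  7. append(c, 3)  ⇒  FFFFF....  {b→[1]; c→[0, 2, 3, 4]}
  8. unlink(b)  ⇒  F.FFF....  {c→[0, 2, 3, 4]}
  9. create(a)  ⇒  FFFFF....  {a→[1]; c→[0, 2, 3, 4]}
  10. unlink(c)  ⇒  .F.......  {a→[1]}
  11. unlink(a)  ⇒  .........  {}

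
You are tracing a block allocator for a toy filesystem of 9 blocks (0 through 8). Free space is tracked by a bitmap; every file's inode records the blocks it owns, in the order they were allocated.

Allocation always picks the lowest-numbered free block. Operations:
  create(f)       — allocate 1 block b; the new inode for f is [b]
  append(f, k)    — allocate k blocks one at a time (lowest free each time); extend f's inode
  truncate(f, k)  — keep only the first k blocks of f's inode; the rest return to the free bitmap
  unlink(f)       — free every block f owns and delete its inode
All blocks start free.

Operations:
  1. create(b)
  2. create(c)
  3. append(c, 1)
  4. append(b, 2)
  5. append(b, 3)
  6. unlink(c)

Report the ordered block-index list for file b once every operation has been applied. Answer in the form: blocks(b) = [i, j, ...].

  1. create(b)  ⇒  F........  {b→[0]}
  2. create(c)  ⇒  FF.......  {b→[0]; c→[1]}
  3. append(c, 1)  ⇒  FFF......  {b→[0]; c→[1, 2]}
  4. append(b, 2)  ⇒  FFFFF....  {b→[0, 3, 4]; c→[1, 2]}
  5. append(b, 3)  ⇒  FFFFFFFF.  {b→[0, 3, 4, 5, 6, 7]; c→[1, 2]}
  6. unlink(c)  ⇒  F..FFFFF.  {b→[0, 3, 4, 5, 6, 7]}

blocks(b) = [0, 3, 4, 5, 6, 7]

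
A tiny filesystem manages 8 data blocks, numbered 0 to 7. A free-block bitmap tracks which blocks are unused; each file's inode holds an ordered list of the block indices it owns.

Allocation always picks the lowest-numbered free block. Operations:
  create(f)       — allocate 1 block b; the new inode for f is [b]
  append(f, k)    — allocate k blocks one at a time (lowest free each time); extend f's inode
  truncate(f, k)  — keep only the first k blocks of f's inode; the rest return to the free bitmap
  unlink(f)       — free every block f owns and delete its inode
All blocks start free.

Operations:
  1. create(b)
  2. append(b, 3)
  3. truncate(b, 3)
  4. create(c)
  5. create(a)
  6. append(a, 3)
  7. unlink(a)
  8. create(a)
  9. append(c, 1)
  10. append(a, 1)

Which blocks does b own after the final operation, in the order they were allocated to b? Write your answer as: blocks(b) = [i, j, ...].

blocks(b) = [0, 1, 2]

[1] create(b) — b=0 (map F.......)
[2] append(b, 3) — b=0,1,2,3 (map FFFF....)
[3] truncate(b, 3) — b=0,1,2 (map FFF.....)
[4] create(c) — b=0,1,2 c=3 (map FFFF....)
[5] create(a) — a=4 b=0,1,2 c=3 (map FFFFF...)
[6] append(a, 3) — a=4,5,6,7 b=0,1,2 c=3 (map FFFFFFFF)
[7] unlink(a) — b=0,1,2 c=3 (map FFFF....)
[8] create(a) — a=4 b=0,1,2 c=3 (map FFFFF...)
[9] append(c, 1) — a=4 b=0,1,2 c=3,5 (map FFFFFF..)
[10] append(a, 1) — a=4,6 b=0,1,2 c=3,5 (map FFFFFFF.)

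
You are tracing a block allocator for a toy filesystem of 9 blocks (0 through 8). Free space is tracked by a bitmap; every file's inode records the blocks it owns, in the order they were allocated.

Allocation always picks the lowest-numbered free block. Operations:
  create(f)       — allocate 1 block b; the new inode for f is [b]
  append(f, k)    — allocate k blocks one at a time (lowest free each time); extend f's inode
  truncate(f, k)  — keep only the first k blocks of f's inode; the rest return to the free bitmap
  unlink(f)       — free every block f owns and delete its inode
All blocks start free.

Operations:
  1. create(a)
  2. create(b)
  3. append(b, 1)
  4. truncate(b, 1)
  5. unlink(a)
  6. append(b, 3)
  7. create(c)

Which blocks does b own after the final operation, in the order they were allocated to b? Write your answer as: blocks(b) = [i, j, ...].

create(a): bitmap=F........ | a=[0]
create(b): bitmap=FF....... | a=[0] b=[1]
append(b, 1): bitmap=FFF...... | a=[0] b=[1, 2]
truncate(b, 1): bitmap=FF....... | a=[0] b=[1]
unlink(a): bitmap=.F....... | b=[1]
append(b, 3): bitmap=FFFF..... | b=[1, 0, 2, 3]
create(c): bitmap=FFFFF.... | b=[1, 0, 2, 3] c=[4]

blocks(b) = [1, 0, 2, 3]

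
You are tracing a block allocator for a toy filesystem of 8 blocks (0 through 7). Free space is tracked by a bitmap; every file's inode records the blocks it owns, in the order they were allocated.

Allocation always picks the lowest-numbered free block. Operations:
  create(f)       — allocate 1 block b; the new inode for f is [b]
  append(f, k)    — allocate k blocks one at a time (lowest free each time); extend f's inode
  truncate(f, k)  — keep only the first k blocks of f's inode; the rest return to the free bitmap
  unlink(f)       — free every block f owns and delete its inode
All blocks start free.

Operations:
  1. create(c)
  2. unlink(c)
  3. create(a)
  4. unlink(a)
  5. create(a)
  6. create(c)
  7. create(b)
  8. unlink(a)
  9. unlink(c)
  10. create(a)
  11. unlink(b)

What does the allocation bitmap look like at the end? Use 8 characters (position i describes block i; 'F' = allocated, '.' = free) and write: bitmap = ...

bitmap = F.......

  1. create(c)  ⇒  F.......  {c→[0]}
  2. unlink(c)  ⇒  ........  {}
  3. create(a)  ⇒  F.......  {a→[0]}
  4. unlink(a)  ⇒  ........  {}
  5. create(a)  ⇒  F.......  {a→[0]}
  6. create(c)  ⇒  FF......  {a→[0]; c→[1]}
  7. create(b)  ⇒  FFF.....  {a→[0]; b→[2]; c→[1]}
  8. unlink(a)  ⇒  .FF.....  {b→[2]; c→[1]}
  9. unlink(c)  ⇒  ..F.....  {b→[2]}
  10. create(a)  ⇒  F.F.....  {a→[0]; b→[2]}
  11. unlink(b)  ⇒  F.......  {a→[0]}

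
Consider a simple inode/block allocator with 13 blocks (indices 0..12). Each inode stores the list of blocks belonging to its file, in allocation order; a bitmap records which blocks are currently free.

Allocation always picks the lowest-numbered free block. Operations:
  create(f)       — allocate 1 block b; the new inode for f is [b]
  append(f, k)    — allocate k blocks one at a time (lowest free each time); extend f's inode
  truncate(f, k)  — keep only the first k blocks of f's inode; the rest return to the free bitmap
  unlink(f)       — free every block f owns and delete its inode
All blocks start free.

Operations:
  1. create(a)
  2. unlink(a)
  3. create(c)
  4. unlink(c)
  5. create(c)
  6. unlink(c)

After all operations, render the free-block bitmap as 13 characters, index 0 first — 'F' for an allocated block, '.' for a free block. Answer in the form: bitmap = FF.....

bitmap = .............

after create(a) → a:[0]  free=[F............]
after unlink(a) →   free=[.............]
after create(c) → c:[0]  free=[F............]
after unlink(c) →   free=[.............]
after create(c) → c:[0]  free=[F............]
after unlink(c) →   free=[.............]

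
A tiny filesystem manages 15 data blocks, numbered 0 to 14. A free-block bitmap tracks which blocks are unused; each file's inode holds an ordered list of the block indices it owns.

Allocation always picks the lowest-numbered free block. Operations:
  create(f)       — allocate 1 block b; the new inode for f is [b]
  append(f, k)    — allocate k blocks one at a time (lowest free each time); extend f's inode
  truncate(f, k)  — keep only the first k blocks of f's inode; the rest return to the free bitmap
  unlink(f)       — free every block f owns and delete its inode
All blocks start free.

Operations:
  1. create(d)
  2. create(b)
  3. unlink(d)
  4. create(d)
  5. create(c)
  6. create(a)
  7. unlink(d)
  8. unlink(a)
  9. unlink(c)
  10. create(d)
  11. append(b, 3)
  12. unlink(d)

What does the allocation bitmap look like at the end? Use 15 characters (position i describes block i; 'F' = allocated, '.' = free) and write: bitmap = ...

bitmap = .FFFF..........

create(d): bitmap=F.............. | d=[0]
create(b): bitmap=FF............. | b=[1] d=[0]
unlink(d): bitmap=.F............. | b=[1]
create(d): bitmap=FF............. | b=[1] d=[0]
create(c): bitmap=FFF............ | b=[1] c=[2] d=[0]
create(a): bitmap=FFFF........... | a=[3] b=[1] c=[2] d=[0]
unlink(d): bitmap=.FFF........... | a=[3] b=[1] c=[2]
unlink(a): bitmap=.FF............ | b=[1] c=[2]
unlink(c): bitmap=.F............. | b=[1]
create(d): bitmap=FF............. | b=[1] d=[0]
append(b, 3): bitmap=FFFFF.......... | b=[1, 2, 3, 4] d=[0]
unlink(d): bitmap=.FFFF.......... | b=[1, 2, 3, 4]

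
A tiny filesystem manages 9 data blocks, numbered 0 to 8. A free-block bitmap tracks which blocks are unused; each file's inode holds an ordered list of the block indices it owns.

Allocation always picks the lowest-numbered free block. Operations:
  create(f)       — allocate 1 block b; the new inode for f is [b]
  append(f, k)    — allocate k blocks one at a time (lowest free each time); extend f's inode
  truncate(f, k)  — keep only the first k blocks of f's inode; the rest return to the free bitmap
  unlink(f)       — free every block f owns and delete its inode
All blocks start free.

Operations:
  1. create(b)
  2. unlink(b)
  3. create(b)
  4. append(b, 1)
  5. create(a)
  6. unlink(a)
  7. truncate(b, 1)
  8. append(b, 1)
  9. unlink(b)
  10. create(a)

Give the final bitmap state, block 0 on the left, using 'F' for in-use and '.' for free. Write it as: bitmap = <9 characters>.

  1. create(b)  ⇒  F........  {b→[0]}
  2. unlink(b)  ⇒  .........  {}
  3. create(b)  ⇒  F........  {b→[0]}
  4. append(b, 1)  ⇒  FF.......  {b→[0, 1]}
  5. create(a)  ⇒  FFF......  {a→[2]; b→[0, 1]}
  6. unlink(a)  ⇒  FF.......  {b→[0, 1]}
  7. truncate(b, 1)  ⇒  F........  {b→[0]}
  8. append(b, 1)  ⇒  FF.......  {b→[0, 1]}
  9. unlink(b)  ⇒  .........  {}
  10. create(a)  ⇒  F........  {a→[0]}

bitmap = F........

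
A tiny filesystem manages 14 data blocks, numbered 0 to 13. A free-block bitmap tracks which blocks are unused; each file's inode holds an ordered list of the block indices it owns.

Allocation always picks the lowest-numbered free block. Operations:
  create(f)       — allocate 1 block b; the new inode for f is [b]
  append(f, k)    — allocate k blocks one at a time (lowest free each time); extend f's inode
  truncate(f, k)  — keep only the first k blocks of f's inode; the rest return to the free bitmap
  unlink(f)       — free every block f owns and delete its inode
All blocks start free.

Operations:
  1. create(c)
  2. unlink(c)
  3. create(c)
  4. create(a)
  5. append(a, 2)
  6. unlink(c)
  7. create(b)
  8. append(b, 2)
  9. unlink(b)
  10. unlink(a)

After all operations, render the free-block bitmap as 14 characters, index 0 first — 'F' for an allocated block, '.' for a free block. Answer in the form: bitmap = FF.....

after create(c) → c:[0]  free=[F.............]
after unlink(c) →   free=[..............]
after create(c) → c:[0]  free=[F.............]
after create(a) → a:[1], c:[0]  free=[FF............]
after append(a, 2) → a:[1, 2, 3], c:[0]  free=[FFFF..........]
after unlink(c) → a:[1, 2, 3]  free=[.FFF..........]
after create(b) → a:[1, 2, 3], b:[0]  free=[FFFF..........]
after append(b, 2) → a:[1, 2, 3], b:[0, 4, 5]  free=[FFFFFF........]
after unlink(b) → a:[1, 2, 3]  free=[.FFF..........]
after unlink(a) →   free=[..............]

bitmap = ..............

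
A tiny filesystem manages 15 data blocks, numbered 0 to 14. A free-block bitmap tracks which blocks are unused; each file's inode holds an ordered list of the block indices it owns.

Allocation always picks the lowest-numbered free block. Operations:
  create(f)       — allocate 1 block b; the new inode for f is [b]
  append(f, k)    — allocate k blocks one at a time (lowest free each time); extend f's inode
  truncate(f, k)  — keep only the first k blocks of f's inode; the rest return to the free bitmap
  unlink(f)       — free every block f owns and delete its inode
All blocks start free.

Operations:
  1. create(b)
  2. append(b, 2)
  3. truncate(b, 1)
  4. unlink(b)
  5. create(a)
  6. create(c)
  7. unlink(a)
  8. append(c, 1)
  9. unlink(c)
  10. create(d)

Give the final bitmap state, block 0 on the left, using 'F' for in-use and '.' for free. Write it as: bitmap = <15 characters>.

create(b): bitmap=F.............. | b=[0]
append(b, 2): bitmap=FFF............ | b=[0, 1, 2]
truncate(b, 1): bitmap=F.............. | b=[0]
unlink(b): bitmap=............... | 
create(a): bitmap=F.............. | a=[0]
create(c): bitmap=FF............. | a=[0] c=[1]
unlink(a): bitmap=.F............. | c=[1]
append(c, 1): bitmap=FF............. | c=[1, 0]
unlink(c): bitmap=............... | 
create(d): bitmap=F.............. | d=[0]

bitmap = F..............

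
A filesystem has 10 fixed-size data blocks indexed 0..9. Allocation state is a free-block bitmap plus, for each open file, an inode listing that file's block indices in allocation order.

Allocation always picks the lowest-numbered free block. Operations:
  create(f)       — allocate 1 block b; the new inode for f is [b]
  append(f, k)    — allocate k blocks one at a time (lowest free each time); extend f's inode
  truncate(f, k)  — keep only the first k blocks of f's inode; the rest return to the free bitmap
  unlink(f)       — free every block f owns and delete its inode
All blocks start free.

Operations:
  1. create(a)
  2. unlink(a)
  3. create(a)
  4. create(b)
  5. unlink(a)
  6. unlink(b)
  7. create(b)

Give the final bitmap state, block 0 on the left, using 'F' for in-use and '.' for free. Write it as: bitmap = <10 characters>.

after create(a) → a:[0]  free=[F.........]
after unlink(a) →   free=[..........]
after create(a) → a:[0]  free=[F.........]
after create(b) → a:[0], b:[1]  free=[FF........]
after unlink(a) → b:[1]  free=[.F........]
after unlink(b) →   free=[..........]
after create(b) → b:[0]  free=[F.........]

bitmap = F.........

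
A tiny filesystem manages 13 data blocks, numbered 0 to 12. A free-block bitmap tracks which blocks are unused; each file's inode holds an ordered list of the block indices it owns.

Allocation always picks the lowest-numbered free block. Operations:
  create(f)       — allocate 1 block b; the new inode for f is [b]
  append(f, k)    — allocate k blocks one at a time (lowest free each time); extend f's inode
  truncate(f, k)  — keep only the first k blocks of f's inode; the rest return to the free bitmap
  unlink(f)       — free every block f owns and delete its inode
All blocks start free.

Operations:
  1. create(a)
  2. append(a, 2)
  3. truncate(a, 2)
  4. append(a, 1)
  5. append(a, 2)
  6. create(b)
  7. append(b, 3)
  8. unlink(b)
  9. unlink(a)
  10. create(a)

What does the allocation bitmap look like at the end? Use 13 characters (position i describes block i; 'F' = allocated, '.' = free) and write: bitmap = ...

create(a): bitmap=F............ | a=[0]
append(a, 2): bitmap=FFF.......... | a=[0, 1, 2]
truncate(a, 2): bitmap=FF........... | a=[0, 1]
append(a, 1): bitmap=FFF.......... | a=[0, 1, 2]
append(a, 2): bitmap=FFFFF........ | a=[0, 1, 2, 3, 4]
create(b): bitmap=FFFFFF....... | a=[0, 1, 2, 3, 4] b=[5]
append(b, 3): bitmap=FFFFFFFFF.... | a=[0, 1, 2, 3, 4] b=[5, 6, 7, 8]
unlink(b): bitmap=FFFFF........ | a=[0, 1, 2, 3, 4]
unlink(a): bitmap=............. | 
create(a): bitmap=F............ | a=[0]

bitmap = F............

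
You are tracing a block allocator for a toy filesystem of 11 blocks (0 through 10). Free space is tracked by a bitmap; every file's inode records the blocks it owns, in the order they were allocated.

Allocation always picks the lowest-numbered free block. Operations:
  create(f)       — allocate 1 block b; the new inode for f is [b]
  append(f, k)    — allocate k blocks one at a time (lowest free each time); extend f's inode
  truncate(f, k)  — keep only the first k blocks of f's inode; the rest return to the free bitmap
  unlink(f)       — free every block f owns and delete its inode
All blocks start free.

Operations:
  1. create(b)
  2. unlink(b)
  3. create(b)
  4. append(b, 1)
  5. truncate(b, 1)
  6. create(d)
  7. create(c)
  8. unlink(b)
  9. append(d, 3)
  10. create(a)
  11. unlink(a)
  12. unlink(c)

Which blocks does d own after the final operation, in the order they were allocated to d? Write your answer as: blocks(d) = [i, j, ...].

blocks(d) = [1, 0, 3, 4]

create(b): bitmap=F.......... | b=[0]
unlink(b): bitmap=........... | 
create(b): bitmap=F.......... | b=[0]
append(b, 1): bitmap=FF......... | b=[0, 1]
truncate(b, 1): bitmap=F.......... | b=[0]
create(d): bitmap=FF......... | b=[0] d=[1]
create(c): bitmap=FFF........ | b=[0] c=[2] d=[1]
unlink(b): bitmap=.FF........ | c=[2] d=[1]
append(d, 3): bitmap=FFFFF...... | c=[2] d=[1, 0, 3, 4]
create(a): bitmap=FFFFFF..... | a=[5] c=[2] d=[1, 0, 3, 4]
unlink(a): bitmap=FFFFF...... | c=[2] d=[1, 0, 3, 4]
unlink(c): bitmap=FF.FF...... | d=[1, 0, 3, 4]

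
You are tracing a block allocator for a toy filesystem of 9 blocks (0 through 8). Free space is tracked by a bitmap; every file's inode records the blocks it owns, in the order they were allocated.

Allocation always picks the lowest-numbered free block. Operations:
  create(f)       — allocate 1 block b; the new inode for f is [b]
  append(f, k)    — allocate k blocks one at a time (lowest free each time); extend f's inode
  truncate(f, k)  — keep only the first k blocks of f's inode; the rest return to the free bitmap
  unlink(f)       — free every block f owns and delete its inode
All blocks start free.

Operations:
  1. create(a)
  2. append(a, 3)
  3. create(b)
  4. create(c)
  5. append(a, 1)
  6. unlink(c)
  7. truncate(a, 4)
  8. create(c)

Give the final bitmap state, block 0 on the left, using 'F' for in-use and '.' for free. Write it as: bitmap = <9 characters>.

bitmap = FFFFFF...

  1. create(a)  ⇒  F........  {a→[0]}
  2. append(a, 3)  ⇒  FFFF.....  {a→[0, 1, 2, 3]}
  3. create(b)  ⇒  FFFFF....  {a→[0, 1, 2, 3]; b→[4]}
  4. create(c)  ⇒  FFFFFF...  {a→[0, 1, 2, 3]; b→[4]; c→[5]}
  5. append(a, 1)  ⇒  FFFFFFF..  {a→[0, 1, 2, 3, 6]; b→[4]; c→[5]}
  6. unlink(c)  ⇒  FFFFF.F..  {a→[0, 1, 2, 3, 6]; b→[4]}
  7. truncate(a, 4)  ⇒  FFFFF....  {a→[0, 1, 2, 3]; b→[4]}
  8. create(c)  ⇒  FFFFFF...  {a→[0, 1, 2, 3]; b→[4]; c→[5]}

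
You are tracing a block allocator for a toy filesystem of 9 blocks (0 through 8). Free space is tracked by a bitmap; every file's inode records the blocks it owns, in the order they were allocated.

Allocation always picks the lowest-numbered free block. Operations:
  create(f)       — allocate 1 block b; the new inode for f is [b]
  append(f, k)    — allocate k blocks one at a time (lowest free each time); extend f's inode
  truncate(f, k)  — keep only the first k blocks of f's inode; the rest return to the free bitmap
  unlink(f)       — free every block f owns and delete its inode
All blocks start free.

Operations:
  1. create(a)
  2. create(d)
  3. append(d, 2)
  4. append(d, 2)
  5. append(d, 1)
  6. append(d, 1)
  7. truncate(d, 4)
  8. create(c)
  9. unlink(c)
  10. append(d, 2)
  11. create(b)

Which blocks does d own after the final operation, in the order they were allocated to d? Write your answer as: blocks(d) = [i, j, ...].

blocks(d) = [1, 2, 3, 4, 5, 6]

create(a): bitmap=F........ | a=[0]
create(d): bitmap=FF....... | a=[0] d=[1]
append(d, 2): bitmap=FFFF..... | a=[0] d=[1, 2, 3]
append(d, 2): bitmap=FFFFFF... | a=[0] d=[1, 2, 3, 4, 5]
append(d, 1): bitmap=FFFFFFF.. | a=[0] d=[1, 2, 3, 4, 5, 6]
append(d, 1): bitmap=FFFFFFFF. | a=[0] d=[1, 2, 3, 4, 5, 6, 7]
truncate(d, 4): bitmap=FFFFF.... | a=[0] d=[1, 2, 3, 4]
create(c): bitmap=FFFFFF... | a=[0] c=[5] d=[1, 2, 3, 4]
unlink(c): bitmap=FFFFF.... | a=[0] d=[1, 2, 3, 4]
append(d, 2): bitmap=FFFFFFF.. | a=[0] d=[1, 2, 3, 4, 5, 6]
create(b): bitmap=FFFFFFFF. | a=[0] b=[7] d=[1, 2, 3, 4, 5, 6]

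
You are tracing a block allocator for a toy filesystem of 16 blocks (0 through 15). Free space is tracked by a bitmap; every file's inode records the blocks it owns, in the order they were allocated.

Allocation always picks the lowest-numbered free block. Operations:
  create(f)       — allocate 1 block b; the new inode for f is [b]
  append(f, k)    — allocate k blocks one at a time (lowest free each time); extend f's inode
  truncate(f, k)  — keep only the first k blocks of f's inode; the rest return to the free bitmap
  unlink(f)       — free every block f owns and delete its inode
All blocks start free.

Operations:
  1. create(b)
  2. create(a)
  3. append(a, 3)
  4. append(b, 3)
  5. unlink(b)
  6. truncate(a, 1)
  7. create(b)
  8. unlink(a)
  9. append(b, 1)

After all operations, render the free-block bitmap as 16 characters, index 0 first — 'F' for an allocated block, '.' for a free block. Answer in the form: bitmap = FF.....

[1] create(b) — b=0 (map F...............)
[2] create(a) — a=1 b=0 (map FF..............)
[3] append(a, 3) — a=1,2,3,4 b=0 (map FFFFF...........)
[4] append(b, 3) — a=1,2,3,4 b=0,5,6,7 (map FFFFFFFF........)
[5] unlink(b) — a=1,2,3,4 (map .FFFF...........)
[6] truncate(a, 1) — a=1 (map .F..............)
[7] create(b) — a=1 b=0 (map FF..............)
[8] unlink(a) — b=0 (map F...............)
[9] append(b, 1) — b=0,1 (map FF..............)

bitmap = FF..............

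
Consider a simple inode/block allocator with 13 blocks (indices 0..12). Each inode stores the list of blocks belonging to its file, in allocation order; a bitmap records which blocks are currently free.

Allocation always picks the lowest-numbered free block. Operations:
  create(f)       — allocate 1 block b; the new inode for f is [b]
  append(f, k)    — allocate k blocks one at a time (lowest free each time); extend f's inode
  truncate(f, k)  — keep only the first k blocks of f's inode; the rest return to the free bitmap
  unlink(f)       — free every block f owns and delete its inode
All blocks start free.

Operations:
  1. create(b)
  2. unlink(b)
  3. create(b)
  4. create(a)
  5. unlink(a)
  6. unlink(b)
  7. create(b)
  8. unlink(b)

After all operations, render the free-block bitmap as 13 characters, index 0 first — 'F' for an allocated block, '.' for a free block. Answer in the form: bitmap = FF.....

bitmap = .............

create(b): bitmap=F............ | b=[0]
unlink(b): bitmap=............. | 
create(b): bitmap=F............ | b=[0]
create(a): bitmap=FF........... | a=[1] b=[0]
unlink(a): bitmap=F............ | b=[0]
unlink(b): bitmap=............. | 
create(b): bitmap=F............ | b=[0]
unlink(b): bitmap=............. | 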